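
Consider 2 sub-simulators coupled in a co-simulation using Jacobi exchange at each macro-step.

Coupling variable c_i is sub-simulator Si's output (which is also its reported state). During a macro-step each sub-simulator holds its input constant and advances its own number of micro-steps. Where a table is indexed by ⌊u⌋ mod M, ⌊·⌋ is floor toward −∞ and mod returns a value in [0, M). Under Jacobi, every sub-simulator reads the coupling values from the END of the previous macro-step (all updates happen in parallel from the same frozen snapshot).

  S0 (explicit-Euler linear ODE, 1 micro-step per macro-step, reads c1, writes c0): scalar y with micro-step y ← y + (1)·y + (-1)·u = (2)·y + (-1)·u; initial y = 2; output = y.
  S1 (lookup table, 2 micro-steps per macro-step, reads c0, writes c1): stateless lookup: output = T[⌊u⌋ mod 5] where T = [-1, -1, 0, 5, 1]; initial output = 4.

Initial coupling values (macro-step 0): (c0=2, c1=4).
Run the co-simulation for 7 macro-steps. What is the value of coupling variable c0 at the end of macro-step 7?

c0 at macro-step 7 = 18

macro 1: S0 reads c1=4 → after 1×micro: 0; S1 reads c0=2 → after 2×micro: 0 ⇒ (c0=0, c1=0)
macro 2: S0 reads c1=0 → after 1×micro: 0; S1 reads c0=0 → after 2×micro: -1 ⇒ (c0=0, c1=-1)
macro 3: S0 reads c1=-1 → after 1×micro: 1; S1 reads c0=0 → after 2×micro: -1 ⇒ (c0=1, c1=-1)
macro 4: S0 reads c1=-1 → after 1×micro: 3; S1 reads c0=1 → after 2×micro: -1 ⇒ (c0=3, c1=-1)
macro 5: S0 reads c1=-1 → after 1×micro: 7; S1 reads c0=3 → after 2×micro: 5 ⇒ (c0=7, c1=5)
macro 6: S0 reads c1=5 → after 1×micro: 9; S1 reads c0=7 → after 2×micro: 0 ⇒ (c0=9, c1=0)
macro 7: S0 reads c1=0 → after 1×micro: 18; S1 reads c0=9 → after 2×micro: 1 ⇒ (c0=18, c1=1)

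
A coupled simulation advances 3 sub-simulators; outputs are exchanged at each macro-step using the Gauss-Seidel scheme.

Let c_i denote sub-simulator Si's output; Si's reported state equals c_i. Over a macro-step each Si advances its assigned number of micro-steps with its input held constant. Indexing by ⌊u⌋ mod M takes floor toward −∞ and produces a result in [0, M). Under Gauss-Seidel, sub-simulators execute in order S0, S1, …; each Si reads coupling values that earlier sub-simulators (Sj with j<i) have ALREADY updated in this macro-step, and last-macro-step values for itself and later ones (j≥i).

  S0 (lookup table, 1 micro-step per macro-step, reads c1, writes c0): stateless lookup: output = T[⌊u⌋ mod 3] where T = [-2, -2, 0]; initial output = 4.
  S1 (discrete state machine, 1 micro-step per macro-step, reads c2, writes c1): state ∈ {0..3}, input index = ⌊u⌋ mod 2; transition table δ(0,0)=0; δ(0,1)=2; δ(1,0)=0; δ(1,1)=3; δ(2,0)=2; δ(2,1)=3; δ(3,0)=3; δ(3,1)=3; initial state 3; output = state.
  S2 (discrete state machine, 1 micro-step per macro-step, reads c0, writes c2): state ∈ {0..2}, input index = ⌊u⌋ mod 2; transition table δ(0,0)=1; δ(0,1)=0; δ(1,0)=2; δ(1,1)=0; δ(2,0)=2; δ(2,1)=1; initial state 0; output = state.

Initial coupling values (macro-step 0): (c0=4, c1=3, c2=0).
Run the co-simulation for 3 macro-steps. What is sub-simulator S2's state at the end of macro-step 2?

macro 1: S0 reads c1=3 → after 1×micro: -2; S1 reads c2=0 → after 1×micro: 3; S2 reads c0=-2 → after 1×micro: 1 ⇒ (c0=-2, c1=3, c2=1)
macro 2: S0 reads c1=3 → after 1×micro: -2; S1 reads c2=1 → after 1×micro: 3; S2 reads c0=-2 → after 1×micro: 2 ⇒ (c0=-2, c1=3, c2=2)
macro 3: S0 reads c1=3 → after 1×micro: -2; S1 reads c2=2 → after 1×micro: 3; S2 reads c0=-2 → after 1×micro: 2 ⇒ (c0=-2, c1=3, c2=2)

S2 state at macro-step 2 = 2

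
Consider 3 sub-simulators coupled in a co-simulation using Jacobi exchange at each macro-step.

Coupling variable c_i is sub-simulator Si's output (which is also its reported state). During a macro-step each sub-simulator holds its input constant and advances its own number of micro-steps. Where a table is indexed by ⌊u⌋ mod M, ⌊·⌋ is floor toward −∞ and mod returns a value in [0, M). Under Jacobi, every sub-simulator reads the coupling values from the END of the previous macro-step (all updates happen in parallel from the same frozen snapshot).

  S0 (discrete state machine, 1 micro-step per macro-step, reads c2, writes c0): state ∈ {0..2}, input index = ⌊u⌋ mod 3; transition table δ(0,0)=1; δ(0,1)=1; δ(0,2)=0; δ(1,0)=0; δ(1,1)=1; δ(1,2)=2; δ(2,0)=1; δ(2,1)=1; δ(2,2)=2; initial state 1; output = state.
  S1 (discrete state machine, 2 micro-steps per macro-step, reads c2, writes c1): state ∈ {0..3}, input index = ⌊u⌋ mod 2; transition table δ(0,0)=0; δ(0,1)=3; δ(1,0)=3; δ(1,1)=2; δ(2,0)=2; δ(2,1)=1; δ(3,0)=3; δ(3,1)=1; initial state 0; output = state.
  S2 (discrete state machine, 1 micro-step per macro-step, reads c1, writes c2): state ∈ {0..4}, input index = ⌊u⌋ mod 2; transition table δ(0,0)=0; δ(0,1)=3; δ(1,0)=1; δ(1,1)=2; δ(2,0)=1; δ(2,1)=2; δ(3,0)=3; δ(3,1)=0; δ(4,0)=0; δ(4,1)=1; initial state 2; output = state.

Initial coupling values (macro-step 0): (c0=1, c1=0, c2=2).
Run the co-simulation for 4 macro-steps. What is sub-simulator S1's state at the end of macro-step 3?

S1 state at macro-step 3 = 1

macro 1: S0 reads c2=2 → after 1×micro: 2; S1 reads c2=2 → after 2×micro: 0; S2 reads c1=0 → after 1×micro: 1 ⇒ (c0=2, c1=0, c2=1)
macro 2: S0 reads c2=1 → after 1×micro: 1; S1 reads c2=1 → after 2×micro: 1; S2 reads c1=0 → after 1×micro: 1 ⇒ (c0=1, c1=1, c2=1)
macro 3: S0 reads c2=1 → after 1×micro: 1; S1 reads c2=1 → after 2×micro: 1; S2 reads c1=1 → after 1×micro: 2 ⇒ (c0=1, c1=1, c2=2)
macro 4: S0 reads c2=2 → after 1×micro: 2; S1 reads c2=2 → after 2×micro: 3; S2 reads c1=1 → after 1×micro: 2 ⇒ (c0=2, c1=3, c2=2)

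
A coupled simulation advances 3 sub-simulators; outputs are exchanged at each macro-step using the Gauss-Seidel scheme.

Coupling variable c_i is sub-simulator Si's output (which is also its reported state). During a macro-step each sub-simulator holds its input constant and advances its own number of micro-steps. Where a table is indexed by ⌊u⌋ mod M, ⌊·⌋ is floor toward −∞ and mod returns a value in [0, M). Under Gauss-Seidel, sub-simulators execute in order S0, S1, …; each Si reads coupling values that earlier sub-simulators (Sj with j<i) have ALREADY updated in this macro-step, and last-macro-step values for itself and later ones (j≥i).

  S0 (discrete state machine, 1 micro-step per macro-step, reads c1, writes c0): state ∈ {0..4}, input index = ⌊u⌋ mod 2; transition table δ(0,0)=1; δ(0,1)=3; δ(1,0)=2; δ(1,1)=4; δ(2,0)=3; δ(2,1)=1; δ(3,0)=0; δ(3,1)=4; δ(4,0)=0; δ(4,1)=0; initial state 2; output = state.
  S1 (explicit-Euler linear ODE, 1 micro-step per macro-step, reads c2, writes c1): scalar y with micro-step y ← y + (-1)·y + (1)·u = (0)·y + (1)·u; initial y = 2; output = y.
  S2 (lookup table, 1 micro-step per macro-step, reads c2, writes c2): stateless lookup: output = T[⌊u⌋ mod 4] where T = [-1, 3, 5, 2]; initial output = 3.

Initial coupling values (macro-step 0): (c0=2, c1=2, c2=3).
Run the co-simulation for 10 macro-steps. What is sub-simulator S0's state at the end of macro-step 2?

macro 1: S0 reads c1=2 → after 1×micro: 3; S1 reads c2=3 → after 1×micro: 3; S2 reads c2=3 → after 1×micro: 2 ⇒ (c0=3, c1=3, c2=2)
macro 2: S0 reads c1=3 → after 1×micro: 4; S1 reads c2=2 → after 1×micro: 2; S2 reads c2=2 → after 1×micro: 5 ⇒ (c0=4, c1=2, c2=5)
macro 3: S0 reads c1=2 → after 1×micro: 0; S1 reads c2=5 → after 1×micro: 5; S2 reads c2=5 → after 1×micro: 3 ⇒ (c0=0, c1=5, c2=3)
macro 4: S0 reads c1=5 → after 1×micro: 3; S1 reads c2=3 → after 1×micro: 3; S2 reads c2=3 → after 1×micro: 2 ⇒ (c0=3, c1=3, c2=2)
macro 5: S0 reads c1=3 → after 1×micro: 4; S1 reads c2=2 → after 1×micro: 2; S2 reads c2=2 → after 1×micro: 5 ⇒ (c0=4, c1=2, c2=5)
macro 6: S0 reads c1=2 → after 1×micro: 0; S1 reads c2=5 → after 1×micro: 5; S2 reads c2=5 → after 1×micro: 3 ⇒ (c0=0, c1=5, c2=3)
macro 7: S0 reads c1=5 → after 1×micro: 3; S1 reads c2=3 → after 1×micro: 3; S2 reads c2=3 → after 1×micro: 2 ⇒ (c0=3, c1=3, c2=2)
macro 8: S0 reads c1=3 → after 1×micro: 4; S1 reads c2=2 → after 1×micro: 2; S2 reads c2=2 → after 1×micro: 5 ⇒ (c0=4, c1=2, c2=5)
macro 9: S0 reads c1=2 → after 1×micro: 0; S1 reads c2=5 → after 1×micro: 5; S2 reads c2=5 → after 1×micro: 3 ⇒ (c0=0, c1=5, c2=3)
macro 10: S0 reads c1=5 → after 1×micro: 3; S1 reads c2=3 → after 1×micro: 3; S2 reads c2=3 → after 1×micro: 2 ⇒ (c0=3, c1=3, c2=2)

S0 state at macro-step 2 = 4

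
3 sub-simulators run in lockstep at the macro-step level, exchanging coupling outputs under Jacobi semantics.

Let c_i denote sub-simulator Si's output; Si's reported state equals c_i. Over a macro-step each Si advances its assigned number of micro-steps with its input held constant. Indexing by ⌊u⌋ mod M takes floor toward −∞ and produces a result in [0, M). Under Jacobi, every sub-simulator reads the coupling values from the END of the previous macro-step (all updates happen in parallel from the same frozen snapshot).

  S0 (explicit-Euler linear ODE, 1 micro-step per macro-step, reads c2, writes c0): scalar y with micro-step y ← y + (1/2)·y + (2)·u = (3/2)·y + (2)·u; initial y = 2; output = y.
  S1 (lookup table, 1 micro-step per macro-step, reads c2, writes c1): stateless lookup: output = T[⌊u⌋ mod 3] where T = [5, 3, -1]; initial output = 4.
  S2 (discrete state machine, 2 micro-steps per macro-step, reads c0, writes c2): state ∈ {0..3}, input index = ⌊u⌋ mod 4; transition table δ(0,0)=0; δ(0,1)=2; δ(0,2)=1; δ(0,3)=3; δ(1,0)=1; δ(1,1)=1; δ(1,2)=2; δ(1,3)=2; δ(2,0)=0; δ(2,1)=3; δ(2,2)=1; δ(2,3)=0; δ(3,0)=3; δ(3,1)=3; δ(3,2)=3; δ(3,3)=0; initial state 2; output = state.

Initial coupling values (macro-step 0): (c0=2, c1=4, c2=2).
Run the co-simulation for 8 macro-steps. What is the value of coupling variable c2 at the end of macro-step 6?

c2 at macro-step 6 = 3

macro 1: S0 reads c2=2 → after 1×micro: 7; S1 reads c2=2 → after 1×micro: -1; S2 reads c0=2 → after 2×micro: 2 ⇒ (c0=7, c1=-1, c2=2)
macro 2: S0 reads c2=2 → after 1×micro: 29/2; S1 reads c2=2 → after 1×micro: -1; S2 reads c0=7 → after 2×micro: 3 ⇒ (c0=29/2, c1=-1, c2=3)
macro 3: S0 reads c2=3 → after 1×micro: 111/4; S1 reads c2=3 → after 1×micro: 5; S2 reads c0=29/2 → after 2×micro: 3 ⇒ (c0=111/4, c1=5, c2=3)
macro 4: S0 reads c2=3 → after 1×micro: 381/8; S1 reads c2=3 → after 1×micro: 5; S2 reads c0=111/4 → after 2×micro: 3 ⇒ (c0=381/8, c1=5, c2=3)
macro 5: S0 reads c2=3 → after 1×micro: 1239/16; S1 reads c2=3 → after 1×micro: 5; S2 reads c0=381/8 → after 2×micro: 3 ⇒ (c0=1239/16, c1=5, c2=3)
macro 6: S0 reads c2=3 → after 1×micro: 3909/32; S1 reads c2=3 → after 1×micro: 5; S2 reads c0=1239/16 → after 2×micro: 3 ⇒ (c0=3909/32, c1=5, c2=3)
macro 7: S0 reads c2=3 → after 1×micro: 12111/64; S1 reads c2=3 → after 1×micro: 5; S2 reads c0=3909/32 → after 2×micro: 3 ⇒ (c0=12111/64, c1=5, c2=3)
macro 8: S0 reads c2=3 → after 1×micro: 37101/128; S1 reads c2=3 → after 1×micro: 5; S2 reads c0=12111/64 → after 2×micro: 3 ⇒ (c0=37101/128, c1=5, c2=3)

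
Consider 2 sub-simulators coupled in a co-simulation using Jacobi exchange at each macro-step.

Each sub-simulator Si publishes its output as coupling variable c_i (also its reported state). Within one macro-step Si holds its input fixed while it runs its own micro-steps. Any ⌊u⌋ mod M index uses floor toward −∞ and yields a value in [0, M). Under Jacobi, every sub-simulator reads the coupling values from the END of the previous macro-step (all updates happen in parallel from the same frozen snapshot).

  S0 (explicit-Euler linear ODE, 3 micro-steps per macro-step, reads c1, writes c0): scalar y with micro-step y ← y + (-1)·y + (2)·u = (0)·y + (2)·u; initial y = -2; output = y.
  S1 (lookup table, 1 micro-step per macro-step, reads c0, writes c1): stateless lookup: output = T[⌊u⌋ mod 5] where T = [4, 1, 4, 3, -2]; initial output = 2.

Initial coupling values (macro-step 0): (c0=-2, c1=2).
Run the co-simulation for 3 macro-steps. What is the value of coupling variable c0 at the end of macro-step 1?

c0 at macro-step 1 = 4

macro 1: S0 reads c1=2 → after 3×micro: 4; S1 reads c0=-2 → after 1×micro: 3 ⇒ (c0=4, c1=3)
macro 2: S0 reads c1=3 → after 3×micro: 6; S1 reads c0=4 → after 1×micro: -2 ⇒ (c0=6, c1=-2)
macro 3: S0 reads c1=-2 → after 3×micro: -4; S1 reads c0=6 → after 1×micro: 1 ⇒ (c0=-4, c1=1)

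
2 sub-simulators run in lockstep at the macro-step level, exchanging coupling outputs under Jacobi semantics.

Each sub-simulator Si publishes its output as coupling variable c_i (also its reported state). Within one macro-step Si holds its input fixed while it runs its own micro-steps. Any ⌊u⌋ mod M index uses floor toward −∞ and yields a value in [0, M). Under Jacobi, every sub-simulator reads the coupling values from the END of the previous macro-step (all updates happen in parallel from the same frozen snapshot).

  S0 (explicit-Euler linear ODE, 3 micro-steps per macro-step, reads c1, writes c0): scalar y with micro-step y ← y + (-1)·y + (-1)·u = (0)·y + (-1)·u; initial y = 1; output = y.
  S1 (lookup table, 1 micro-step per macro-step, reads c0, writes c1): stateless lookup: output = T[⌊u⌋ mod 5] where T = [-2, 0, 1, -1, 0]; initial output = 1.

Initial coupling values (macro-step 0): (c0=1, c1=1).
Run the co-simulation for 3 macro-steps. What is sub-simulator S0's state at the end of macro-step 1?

macro 1: S0 reads c1=1 → after 3×micro: -1; S1 reads c0=1 → after 1×micro: 0 ⇒ (c0=-1, c1=0)
macro 2: S0 reads c1=0 → after 3×micro: 0; S1 reads c0=-1 → after 1×micro: 0 ⇒ (c0=0, c1=0)
macro 3: S0 reads c1=0 → after 3×micro: 0; S1 reads c0=0 → after 1×micro: -2 ⇒ (c0=0, c1=-2)

S0 state at macro-step 1 = -1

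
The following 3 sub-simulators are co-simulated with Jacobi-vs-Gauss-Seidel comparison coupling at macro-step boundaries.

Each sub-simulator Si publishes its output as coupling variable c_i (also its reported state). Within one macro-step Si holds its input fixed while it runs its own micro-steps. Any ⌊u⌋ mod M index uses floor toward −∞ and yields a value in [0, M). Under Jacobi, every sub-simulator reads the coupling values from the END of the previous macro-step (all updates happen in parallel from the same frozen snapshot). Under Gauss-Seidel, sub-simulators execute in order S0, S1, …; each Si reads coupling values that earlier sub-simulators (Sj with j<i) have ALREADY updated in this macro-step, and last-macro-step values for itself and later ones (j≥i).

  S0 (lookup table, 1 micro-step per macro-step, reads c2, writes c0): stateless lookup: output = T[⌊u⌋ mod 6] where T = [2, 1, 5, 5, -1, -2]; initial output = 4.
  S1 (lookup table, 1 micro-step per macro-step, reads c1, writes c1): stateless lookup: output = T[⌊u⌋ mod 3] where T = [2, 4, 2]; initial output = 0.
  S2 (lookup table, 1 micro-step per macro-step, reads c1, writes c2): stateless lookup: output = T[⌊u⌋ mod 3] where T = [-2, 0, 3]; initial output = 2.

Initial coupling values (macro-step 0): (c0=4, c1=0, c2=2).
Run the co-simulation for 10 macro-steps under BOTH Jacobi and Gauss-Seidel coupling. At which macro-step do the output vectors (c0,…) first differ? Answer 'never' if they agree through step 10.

[Jacobi] macro 1: S0 reads c2=2 → after 1×micro: 5; S1 reads c1=0 → after 1×micro: 2; S2 reads c1=0 → after 1×micro: -2 ⇒ (c0=5, c1=2, c2=-2)
[Jacobi] macro 2: S0 reads c2=-2 → after 1×micro: -1; S1 reads c1=2 → after 1×micro: 2; S2 reads c1=2 → after 1×micro: 3 ⇒ (c0=-1, c1=2, c2=3)
[Jacobi] macro 3: S0 reads c2=3 → after 1×micro: 5; S1 reads c1=2 → after 1×micro: 2; S2 reads c1=2 → after 1×micro: 3 ⇒ (c0=5, c1=2, c2=3)
[Jacobi] macro 4: S0 reads c2=3 → after 1×micro: 5; S1 reads c1=2 → after 1×micro: 2; S2 reads c1=2 → after 1×micro: 3 ⇒ (c0=5, c1=2, c2=3)
[Jacobi] macro 5: S0 reads c2=3 → after 1×micro: 5; S1 reads c1=2 → after 1×micro: 2; S2 reads c1=2 → after 1×micro: 3 ⇒ (c0=5, c1=2, c2=3)
[Jacobi] macro 6: S0 reads c2=3 → after 1×micro: 5; S1 reads c1=2 → after 1×micro: 2; S2 reads c1=2 → after 1×micro: 3 ⇒ (c0=5, c1=2, c2=3)
[Jacobi] macro 7: S0 reads c2=3 → after 1×micro: 5; S1 reads c1=2 → after 1×micro: 2; S2 reads c1=2 → after 1×micro: 3 ⇒ (c0=5, c1=2, c2=3)
[Jacobi] macro 8: S0 reads c2=3 → after 1×micro: 5; S1 reads c1=2 → after 1×micro: 2; S2 reads c1=2 → after 1×micro: 3 ⇒ (c0=5, c1=2, c2=3)
[Jacobi] macro 9: S0 reads c2=3 → after 1×micro: 5; S1 reads c1=2 → after 1×micro: 2; S2 reads c1=2 → after 1×micro: 3 ⇒ (c0=5, c1=2, c2=3)
[Jacobi] macro 10: S0 reads c2=3 → after 1×micro: 5; S1 reads c1=2 → after 1×micro: 2; S2 reads c1=2 → after 1×micro: 3 ⇒ (c0=5, c1=2, c2=3)
[Gauss-Seidel] macro 1: S0 reads c2=2 → after 1×micro: 5; S1 reads c1=0 → after 1×micro: 2; S2 reads c1=2 → after 1×micro: 3 ⇒ (c0=5, c1=2, c2=3)
[Gauss-Seidel] macro 2: S0 reads c2=3 → after 1×micro: 5; S1 reads c1=2 → after 1×micro: 2; S2 reads c1=2 → after 1×micro: 3 ⇒ (c0=5, c1=2, c2=3)
[Gauss-Seidel] macro 3: S0 reads c2=3 → after 1×micro: 5; S1 reads c1=2 → after 1×micro: 2; S2 reads c1=2 → after 1×micro: 3 ⇒ (c0=5, c1=2, c2=3)
[Gauss-Seidel] macro 4: S0 reads c2=3 → after 1×micro: 5; S1 reads c1=2 → after 1×micro: 2; S2 reads c1=2 → after 1×micro: 3 ⇒ (c0=5, c1=2, c2=3)
[Gauss-Seidel] macro 5: S0 reads c2=3 → after 1×micro: 5; S1 reads c1=2 → after 1×micro: 2; S2 reads c1=2 → after 1×micro: 3 ⇒ (c0=5, c1=2, c2=3)
[Gauss-Seidel] macro 6: S0 reads c2=3 → after 1×micro: 5; S1 reads c1=2 → after 1×micro: 2; S2 reads c1=2 → after 1×micro: 3 ⇒ (c0=5, c1=2, c2=3)
[Gauss-Seidel] macro 7: S0 reads c2=3 → after 1×micro: 5; S1 reads c1=2 → after 1×micro: 2; S2 reads c1=2 → after 1×micro: 3 ⇒ (c0=5, c1=2, c2=3)
[Gauss-Seidel] macro 8: S0 reads c2=3 → after 1×micro: 5; S1 reads c1=2 → after 1×micro: 2; S2 reads c1=2 → after 1×micro: 3 ⇒ (c0=5, c1=2, c2=3)
[Gauss-Seidel] macro 9: S0 reads c2=3 → after 1×micro: 5; S1 reads c1=2 → after 1×micro: 2; S2 reads c1=2 → after 1×micro: 3 ⇒ (c0=5, c1=2, c2=3)
[Gauss-Seidel] macro 10: S0 reads c2=3 → after 1×micro: 5; S1 reads c1=2 → after 1×micro: 2; S2 reads c1=2 → after 1×micro: 3 ⇒ (c0=5, c1=2, c2=3)

first divergence at macro-step: 1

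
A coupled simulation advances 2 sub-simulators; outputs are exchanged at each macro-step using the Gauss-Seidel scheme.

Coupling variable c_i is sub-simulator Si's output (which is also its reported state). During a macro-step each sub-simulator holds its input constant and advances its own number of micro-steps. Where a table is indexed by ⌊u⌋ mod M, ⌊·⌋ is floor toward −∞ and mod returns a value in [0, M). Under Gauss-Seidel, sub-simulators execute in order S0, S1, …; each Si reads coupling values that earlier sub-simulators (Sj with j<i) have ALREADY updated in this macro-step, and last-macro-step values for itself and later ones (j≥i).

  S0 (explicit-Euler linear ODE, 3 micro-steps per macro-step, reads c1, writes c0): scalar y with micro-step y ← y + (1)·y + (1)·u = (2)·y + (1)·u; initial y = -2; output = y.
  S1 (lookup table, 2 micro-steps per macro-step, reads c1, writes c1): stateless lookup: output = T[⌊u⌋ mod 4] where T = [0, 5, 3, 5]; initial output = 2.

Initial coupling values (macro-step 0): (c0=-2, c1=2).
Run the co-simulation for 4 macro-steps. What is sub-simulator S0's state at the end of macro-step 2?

S0 state at macro-step 2 = 5

macro 1: S0 reads c1=2 → after 3×micro: -2; S1 reads c1=2 → after 2×micro: 3 ⇒ (c0=-2, c1=3)
macro 2: S0 reads c1=3 → after 3×micro: 5; S1 reads c1=3 → after 2×micro: 5 ⇒ (c0=5, c1=5)
macro 3: S0 reads c1=5 → after 3×micro: 75; S1 reads c1=5 → after 2×micro: 5 ⇒ (c0=75, c1=5)
macro 4: S0 reads c1=5 → after 3×micro: 635; S1 reads c1=5 → after 2×micro: 5 ⇒ (c0=635, c1=5)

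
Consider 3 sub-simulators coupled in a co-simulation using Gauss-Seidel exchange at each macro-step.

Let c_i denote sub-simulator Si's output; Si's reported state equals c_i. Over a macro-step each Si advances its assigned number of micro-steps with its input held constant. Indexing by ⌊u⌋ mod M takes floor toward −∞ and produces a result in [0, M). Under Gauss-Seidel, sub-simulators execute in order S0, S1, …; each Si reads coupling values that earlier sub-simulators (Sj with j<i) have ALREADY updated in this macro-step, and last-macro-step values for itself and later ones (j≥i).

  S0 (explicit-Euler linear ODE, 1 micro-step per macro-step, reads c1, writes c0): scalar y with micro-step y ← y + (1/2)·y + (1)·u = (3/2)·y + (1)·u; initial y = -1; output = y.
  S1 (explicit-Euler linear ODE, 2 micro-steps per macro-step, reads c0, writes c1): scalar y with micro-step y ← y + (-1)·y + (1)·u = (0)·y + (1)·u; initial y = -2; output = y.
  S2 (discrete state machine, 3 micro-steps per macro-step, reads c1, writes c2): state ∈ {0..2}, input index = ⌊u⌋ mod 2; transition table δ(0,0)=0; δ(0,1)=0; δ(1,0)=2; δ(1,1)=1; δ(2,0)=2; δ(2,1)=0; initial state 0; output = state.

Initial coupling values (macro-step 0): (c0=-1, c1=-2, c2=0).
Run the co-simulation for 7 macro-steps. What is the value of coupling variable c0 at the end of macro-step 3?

macro 1: S0 reads c1=-2 → after 1×micro: -7/2; S1 reads c0=-7/2 → after 2×micro: -7/2; S2 reads c1=-7/2 → after 3×micro: 0 ⇒ (c0=-7/2, c1=-7/2, c2=0)
macro 2: S0 reads c1=-7/2 → after 1×micro: -35/4; S1 reads c0=-35/4 → after 2×micro: -35/4; S2 reads c1=-35/4 → after 3×micro: 0 ⇒ (c0=-35/4, c1=-35/4, c2=0)
macro 3: S0 reads c1=-35/4 → after 1×micro: -175/8; S1 reads c0=-175/8 → after 2×micro: -175/8; S2 reads c1=-175/8 → after 3×micro: 0 ⇒ (c0=-175/8, c1=-175/8, c2=0)
macro 4: S0 reads c1=-175/8 → after 1×micro: -875/16; S1 reads c0=-875/16 → after 2×micro: -875/16; S2 reads c1=-875/16 → after 3×micro: 0 ⇒ (c0=-875/16, c1=-875/16, c2=0)
macro 5: S0 reads c1=-875/16 → after 1×micro: -4375/32; S1 reads c0=-4375/32 → after 2×micro: -4375/32; S2 reads c1=-4375/32 → after 3×micro: 0 ⇒ (c0=-4375/32, c1=-4375/32, c2=0)
macro 6: S0 reads c1=-4375/32 → after 1×micro: -21875/64; S1 reads c0=-21875/64 → after 2×micro: -21875/64; S2 reads c1=-21875/64 → after 3×micro: 0 ⇒ (c0=-21875/64, c1=-21875/64, c2=0)
macro 7: S0 reads c1=-21875/64 → after 1×micro: -109375/128; S1 reads c0=-109375/128 → after 2×micro: -109375/128; S2 reads c1=-109375/128 → after 3×micro: 0 ⇒ (c0=-109375/128, c1=-109375/128, c2=0)

c0 at macro-step 3 = -175/8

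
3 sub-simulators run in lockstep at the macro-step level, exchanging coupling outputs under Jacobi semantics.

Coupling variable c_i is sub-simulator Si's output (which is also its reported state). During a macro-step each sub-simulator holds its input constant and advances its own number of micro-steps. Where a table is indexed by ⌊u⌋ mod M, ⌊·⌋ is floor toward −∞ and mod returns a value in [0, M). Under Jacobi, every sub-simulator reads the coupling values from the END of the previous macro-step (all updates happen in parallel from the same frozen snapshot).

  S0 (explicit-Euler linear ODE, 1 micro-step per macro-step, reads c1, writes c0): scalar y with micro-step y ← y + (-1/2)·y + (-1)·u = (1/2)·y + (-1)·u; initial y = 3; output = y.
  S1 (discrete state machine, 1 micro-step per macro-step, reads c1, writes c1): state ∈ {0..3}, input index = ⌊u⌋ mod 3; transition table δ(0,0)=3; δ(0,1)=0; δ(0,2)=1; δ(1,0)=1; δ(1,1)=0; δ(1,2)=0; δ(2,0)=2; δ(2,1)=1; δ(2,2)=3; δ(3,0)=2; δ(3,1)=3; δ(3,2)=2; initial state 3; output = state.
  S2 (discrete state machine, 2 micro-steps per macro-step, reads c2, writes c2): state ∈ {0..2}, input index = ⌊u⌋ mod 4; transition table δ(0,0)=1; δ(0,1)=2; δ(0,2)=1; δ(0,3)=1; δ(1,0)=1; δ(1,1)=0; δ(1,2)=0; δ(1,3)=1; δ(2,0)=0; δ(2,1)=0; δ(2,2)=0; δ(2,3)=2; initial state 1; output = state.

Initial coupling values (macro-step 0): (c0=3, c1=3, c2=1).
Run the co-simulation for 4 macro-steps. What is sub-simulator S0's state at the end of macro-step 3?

S0 state at macro-step 3 = -35/8

macro 1: S0 reads c1=3 → after 1×micro: -3/2; S1 reads c1=3 → after 1×micro: 2; S2 reads c2=1 → after 2×micro: 2 ⇒ (c0=-3/2, c1=2, c2=2)
macro 2: S0 reads c1=2 → after 1×micro: -11/4; S1 reads c1=2 → after 1×micro: 3; S2 reads c2=2 → after 2×micro: 1 ⇒ (c0=-11/4, c1=3, c2=1)
macro 3: S0 reads c1=3 → after 1×micro: -35/8; S1 reads c1=3 → after 1×micro: 2; S2 reads c2=1 → after 2×micro: 2 ⇒ (c0=-35/8, c1=2, c2=2)
macro 4: S0 reads c1=2 → after 1×micro: -67/16; S1 reads c1=2 → after 1×micro: 3; S2 reads c2=2 → after 2×micro: 1 ⇒ (c0=-67/16, c1=3, c2=1)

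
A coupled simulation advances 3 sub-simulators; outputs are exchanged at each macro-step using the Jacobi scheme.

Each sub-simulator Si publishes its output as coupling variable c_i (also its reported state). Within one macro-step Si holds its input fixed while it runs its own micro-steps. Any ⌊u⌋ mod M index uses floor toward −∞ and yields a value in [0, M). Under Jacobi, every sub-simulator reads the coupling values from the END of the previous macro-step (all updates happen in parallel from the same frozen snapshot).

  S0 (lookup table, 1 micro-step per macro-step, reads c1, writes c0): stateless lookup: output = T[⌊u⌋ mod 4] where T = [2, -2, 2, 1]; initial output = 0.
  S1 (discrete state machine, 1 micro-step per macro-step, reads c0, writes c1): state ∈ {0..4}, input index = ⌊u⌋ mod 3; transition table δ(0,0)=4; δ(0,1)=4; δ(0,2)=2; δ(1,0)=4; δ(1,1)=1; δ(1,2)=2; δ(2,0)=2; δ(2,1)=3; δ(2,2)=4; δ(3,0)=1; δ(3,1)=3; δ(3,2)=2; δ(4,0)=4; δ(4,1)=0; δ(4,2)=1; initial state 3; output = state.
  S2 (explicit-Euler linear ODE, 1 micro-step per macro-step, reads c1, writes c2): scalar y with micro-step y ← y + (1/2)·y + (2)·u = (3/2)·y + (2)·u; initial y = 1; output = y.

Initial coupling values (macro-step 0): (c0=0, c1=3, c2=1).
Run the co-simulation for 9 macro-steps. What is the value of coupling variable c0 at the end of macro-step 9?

macro 1: S0 reads c1=3 → after 1×micro: 1; S1 reads c0=0 → after 1×micro: 1; S2 reads c1=3 → after 1×micro: 15/2 ⇒ (c0=1, c1=1, c2=15/2)
macro 2: S0 reads c1=1 → after 1×micro: -2; S1 reads c0=1 → after 1×micro: 1; S2 reads c1=1 → after 1×micro: 53/4 ⇒ (c0=-2, c1=1, c2=53/4)
macro 3: S0 reads c1=1 → after 1×micro: -2; S1 reads c0=-2 → after 1×micro: 1; S2 reads c1=1 → after 1×micro: 175/8 ⇒ (c0=-2, c1=1, c2=175/8)
macro 4: S0 reads c1=1 → after 1×micro: -2; S1 reads c0=-2 → after 1×micro: 1; S2 reads c1=1 → after 1×micro: 557/16 ⇒ (c0=-2, c1=1, c2=557/16)
macro 5: S0 reads c1=1 → after 1×micro: -2; S1 reads c0=-2 → after 1×micro: 1; S2 reads c1=1 → after 1×micro: 1735/32 ⇒ (c0=-2, c1=1, c2=1735/32)
macro 6: S0 reads c1=1 → after 1×micro: -2; S1 reads c0=-2 → after 1×micro: 1; S2 reads c1=1 → after 1×micro: 5333/64 ⇒ (c0=-2, c1=1, c2=5333/64)
macro 7: S0 reads c1=1 → after 1×micro: -2; S1 reads c0=-2 → after 1×micro: 1; S2 reads c1=1 → after 1×micro: 16255/128 ⇒ (c0=-2, c1=1, c2=16255/128)
macro 8: S0 reads c1=1 → after 1×micro: -2; S1 reads c0=-2 → after 1×micro: 1; S2 reads c1=1 → after 1×micro: 49277/256 ⇒ (c0=-2, c1=1, c2=49277/256)
macro 9: S0 reads c1=1 → after 1×micro: -2; S1 reads c0=-2 → after 1×micro: 1; S2 reads c1=1 → after 1×micro: 148855/512 ⇒ (c0=-2, c1=1, c2=148855/512)

c0 at macro-step 9 = -2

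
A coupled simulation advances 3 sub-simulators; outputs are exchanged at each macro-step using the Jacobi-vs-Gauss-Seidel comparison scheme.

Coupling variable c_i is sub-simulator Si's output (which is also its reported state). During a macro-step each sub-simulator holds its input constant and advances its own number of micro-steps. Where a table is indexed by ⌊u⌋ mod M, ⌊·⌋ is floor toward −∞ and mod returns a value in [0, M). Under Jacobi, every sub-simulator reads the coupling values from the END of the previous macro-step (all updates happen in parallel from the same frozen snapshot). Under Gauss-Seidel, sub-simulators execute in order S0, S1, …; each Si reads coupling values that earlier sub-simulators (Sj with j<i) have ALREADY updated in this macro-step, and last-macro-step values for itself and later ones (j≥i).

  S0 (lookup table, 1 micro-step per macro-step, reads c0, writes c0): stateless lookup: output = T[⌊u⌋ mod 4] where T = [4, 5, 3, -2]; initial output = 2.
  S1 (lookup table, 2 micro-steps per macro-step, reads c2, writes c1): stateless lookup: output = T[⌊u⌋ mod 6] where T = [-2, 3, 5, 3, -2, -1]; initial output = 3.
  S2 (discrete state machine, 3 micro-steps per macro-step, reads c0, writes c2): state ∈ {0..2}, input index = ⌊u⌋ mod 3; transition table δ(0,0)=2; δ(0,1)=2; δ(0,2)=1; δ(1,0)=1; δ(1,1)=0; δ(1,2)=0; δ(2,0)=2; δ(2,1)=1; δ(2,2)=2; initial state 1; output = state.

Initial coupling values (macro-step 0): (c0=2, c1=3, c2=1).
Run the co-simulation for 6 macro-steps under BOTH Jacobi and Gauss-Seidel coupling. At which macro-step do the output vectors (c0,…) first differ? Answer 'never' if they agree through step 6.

[Jacobi] macro 1: S0 reads c0=2 → after 1×micro: 3; S1 reads c2=1 → after 2×micro: 3; S2 reads c0=2 → after 3×micro: 0 ⇒ (c0=3, c1=3, c2=0)
[Jacobi] macro 2: S0 reads c0=3 → after 1×micro: -2; S1 reads c2=0 → after 2×micro: -2; S2 reads c0=3 → after 3×micro: 2 ⇒ (c0=-2, c1=-2, c2=2)
[Jacobi] macro 3: S0 reads c0=-2 → after 1×micro: 3; S1 reads c2=2 → after 2×micro: 5; S2 reads c0=-2 → after 3×micro: 2 ⇒ (c0=3, c1=5, c2=2)
[Jacobi] macro 4: S0 reads c0=3 → after 1×micro: -2; S1 reads c2=2 → after 2×micro: 5; S2 reads c0=3 → after 3×micro: 2 ⇒ (c0=-2, c1=5, c2=2)
[Jacobi] macro 5: S0 reads c0=-2 → after 1×micro: 3; S1 reads c2=2 → after 2×micro: 5; S2 reads c0=-2 → after 3×micro: 2 ⇒ (c0=3, c1=5, c2=2)
[Jacobi] macro 6: S0 reads c0=3 → after 1×micro: -2; S1 reads c2=2 → after 2×micro: 5; S2 reads c0=3 → after 3×micro: 2 ⇒ (c0=-2, c1=5, c2=2)
[Gauss-Seidel] macro 1: S0 reads c0=2 → after 1×micro: 3; S1 reads c2=1 → after 2×micro: 3; S2 reads c0=3 → after 3×micro: 1 ⇒ (c0=3, c1=3, c2=1)
[Gauss-Seidel] macro 2: S0 reads c0=3 → after 1×micro: -2; S1 reads c2=1 → after 2×micro: 3; S2 reads c0=-2 → after 3×micro: 1 ⇒ (c0=-2, c1=3, c2=1)
[Gauss-Seidel] macro 3: S0 reads c0=-2 → after 1×micro: 3; S1 reads c2=1 → after 2×micro: 3; S2 reads c0=3 → after 3×micro: 1 ⇒ (c0=3, c1=3, c2=1)
[Gauss-Seidel] macro 4: S0 reads c0=3 → after 1×micro: -2; S1 reads c2=1 → after 2×micro: 3; S2 reads c0=-2 → after 3×micro: 1 ⇒ (c0=-2, c1=3, c2=1)
[Gauss-Seidel] macro 5: S0 reads c0=-2 → after 1×micro: 3; S1 reads c2=1 → after 2×micro: 3; S2 reads c0=3 → after 3×micro: 1 ⇒ (c0=3, c1=3, c2=1)
[Gauss-Seidel] macro 6: S0 reads c0=3 → after 1×micro: -2; S1 reads c2=1 → after 2×micro: 3; S2 reads c0=-2 → after 3×micro: 1 ⇒ (c0=-2, c1=3, c2=1)

first divergence at macro-step: 1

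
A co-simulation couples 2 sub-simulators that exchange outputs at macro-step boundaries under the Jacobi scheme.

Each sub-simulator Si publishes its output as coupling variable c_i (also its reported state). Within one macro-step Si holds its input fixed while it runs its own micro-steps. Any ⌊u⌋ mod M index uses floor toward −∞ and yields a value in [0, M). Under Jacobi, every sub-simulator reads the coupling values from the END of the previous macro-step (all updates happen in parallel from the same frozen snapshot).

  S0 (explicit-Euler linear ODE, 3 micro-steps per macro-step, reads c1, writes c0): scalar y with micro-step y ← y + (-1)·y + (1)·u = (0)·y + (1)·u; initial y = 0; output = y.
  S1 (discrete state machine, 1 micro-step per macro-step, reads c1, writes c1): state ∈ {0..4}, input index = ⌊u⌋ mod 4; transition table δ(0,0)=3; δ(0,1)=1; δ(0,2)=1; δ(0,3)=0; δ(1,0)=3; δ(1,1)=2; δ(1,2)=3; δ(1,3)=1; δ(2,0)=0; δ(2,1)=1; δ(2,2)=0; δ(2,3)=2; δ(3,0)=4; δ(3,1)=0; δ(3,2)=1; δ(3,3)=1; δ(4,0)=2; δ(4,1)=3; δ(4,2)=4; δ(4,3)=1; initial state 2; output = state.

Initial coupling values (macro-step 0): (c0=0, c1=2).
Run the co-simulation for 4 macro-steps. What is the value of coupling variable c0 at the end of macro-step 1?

macro 1: S0 reads c1=2 → after 3×micro: 2; S1 reads c1=2 → after 1×micro: 0 ⇒ (c0=2, c1=0)
macro 2: S0 reads c1=0 → after 3×micro: 0; S1 reads c1=0 → after 1×micro: 3 ⇒ (c0=0, c1=3)
macro 3: S0 reads c1=3 → after 3×micro: 3; S1 reads c1=3 → after 1×micro: 1 ⇒ (c0=3, c1=1)
macro 4: S0 reads c1=1 → after 3×micro: 1; S1 reads c1=1 → after 1×micro: 2 ⇒ (c0=1, c1=2)

c0 at macro-step 1 = 2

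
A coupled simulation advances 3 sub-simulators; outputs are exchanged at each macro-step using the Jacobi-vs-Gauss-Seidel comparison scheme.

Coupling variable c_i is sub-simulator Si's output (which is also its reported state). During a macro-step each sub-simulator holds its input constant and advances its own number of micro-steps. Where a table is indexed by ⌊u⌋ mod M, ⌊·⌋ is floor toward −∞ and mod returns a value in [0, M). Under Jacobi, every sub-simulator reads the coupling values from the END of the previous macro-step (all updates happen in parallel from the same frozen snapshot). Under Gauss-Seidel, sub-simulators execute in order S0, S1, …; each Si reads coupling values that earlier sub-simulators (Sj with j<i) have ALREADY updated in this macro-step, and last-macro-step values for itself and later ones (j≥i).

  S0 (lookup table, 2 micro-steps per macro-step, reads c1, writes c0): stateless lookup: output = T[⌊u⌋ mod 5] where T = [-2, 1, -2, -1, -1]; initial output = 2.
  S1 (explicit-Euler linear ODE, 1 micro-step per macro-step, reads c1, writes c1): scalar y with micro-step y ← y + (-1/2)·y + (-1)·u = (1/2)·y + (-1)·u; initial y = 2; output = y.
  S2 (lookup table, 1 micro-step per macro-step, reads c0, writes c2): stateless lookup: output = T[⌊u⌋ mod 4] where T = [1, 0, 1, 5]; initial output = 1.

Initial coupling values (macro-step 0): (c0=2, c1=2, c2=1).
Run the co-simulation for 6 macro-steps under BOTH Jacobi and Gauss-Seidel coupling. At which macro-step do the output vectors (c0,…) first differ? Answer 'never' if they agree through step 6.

[Jacobi] macro 1: S0 reads c1=2 → after 2×micro: -2; S1 reads c1=2 → after 1×micro: -1; S2 reads c0=2 → after 1×micro: 1 ⇒ (c0=-2, c1=-1, c2=1)
[Jacobi] macro 2: S0 reads c1=-1 → after 2×micro: -1; S1 reads c1=-1 → after 1×micro: 1/2; S2 reads c0=-2 → after 1×micro: 1 ⇒ (c0=-1, c1=1/2, c2=1)
[Jacobi] macro 3: S0 reads c1=1/2 → after 2×micro: -2; S1 reads c1=1/2 → after 1×micro: -1/4; S2 reads c0=-1 → after 1×micro: 5 ⇒ (c0=-2, c1=-1/4, c2=5)
[Jacobi] macro 4: S0 reads c1=-1/4 → after 2×micro: -1; S1 reads c1=-1/4 → after 1×micro: 1/8; S2 reads c0=-2 → after 1×micro: 1 ⇒ (c0=-1, c1=1/8, c2=1)
[Jacobi] macro 5: S0 reads c1=1/8 → after 2×micro: -2; S1 reads c1=1/8 → after 1×micro: -1/16; S2 reads c0=-1 → after 1×micro: 5 ⇒ (c0=-2, c1=-1/16, c2=5)
[Jacobi] macro 6: S0 reads c1=-1/16 → after 2×micro: -1; S1 reads c1=-1/16 → after 1×micro: 1/32; S2 reads c0=-2 → after 1×micro: 1 ⇒ (c0=-1, c1=1/32, c2=1)
[Gauss-Seidel] macro 1: S0 reads c1=2 → after 2×micro: -2; S1 reads c1=2 → after 1×micro: -1; S2 reads c0=-2 → after 1×micro: 1 ⇒ (c0=-2, c1=-1, c2=1)
[Gauss-Seidel] macro 2: S0 reads c1=-1 → after 2×micro: -1; S1 reads c1=-1 → after 1×micro: 1/2; S2 reads c0=-1 → after 1×micro: 5 ⇒ (c0=-1, c1=1/2, c2=5)
[Gauss-Seidel] macro 3: S0 reads c1=1/2 → after 2×micro: -2; S1 reads c1=1/2 → after 1×micro: -1/4; S2 reads c0=-2 → after 1×micro: 1 ⇒ (c0=-2, c1=-1/4, c2=1)
[Gauss-Seidel] macro 4: S0 reads c1=-1/4 → after 2×micro: -1; S1 reads c1=-1/4 → after 1×micro: 1/8; S2 reads c0=-1 → after 1×micro: 5 ⇒ (c0=-1, c1=1/8, c2=5)
[Gauss-Seidel] macro 5: S0 reads c1=1/8 → after 2×micro: -2; S1 reads c1=1/8 → after 1×micro: -1/16; S2 reads c0=-2 → after 1×micro: 1 ⇒ (c0=-2, c1=-1/16, c2=1)
[Gauss-Seidel] macro 6: S0 reads c1=-1/16 → after 2×micro: -1; S1 reads c1=-1/16 → after 1×micro: 1/32; S2 reads c0=-1 → after 1×micro: 5 ⇒ (c0=-1, c1=1/32, c2=5)

first divergence at macro-step: 2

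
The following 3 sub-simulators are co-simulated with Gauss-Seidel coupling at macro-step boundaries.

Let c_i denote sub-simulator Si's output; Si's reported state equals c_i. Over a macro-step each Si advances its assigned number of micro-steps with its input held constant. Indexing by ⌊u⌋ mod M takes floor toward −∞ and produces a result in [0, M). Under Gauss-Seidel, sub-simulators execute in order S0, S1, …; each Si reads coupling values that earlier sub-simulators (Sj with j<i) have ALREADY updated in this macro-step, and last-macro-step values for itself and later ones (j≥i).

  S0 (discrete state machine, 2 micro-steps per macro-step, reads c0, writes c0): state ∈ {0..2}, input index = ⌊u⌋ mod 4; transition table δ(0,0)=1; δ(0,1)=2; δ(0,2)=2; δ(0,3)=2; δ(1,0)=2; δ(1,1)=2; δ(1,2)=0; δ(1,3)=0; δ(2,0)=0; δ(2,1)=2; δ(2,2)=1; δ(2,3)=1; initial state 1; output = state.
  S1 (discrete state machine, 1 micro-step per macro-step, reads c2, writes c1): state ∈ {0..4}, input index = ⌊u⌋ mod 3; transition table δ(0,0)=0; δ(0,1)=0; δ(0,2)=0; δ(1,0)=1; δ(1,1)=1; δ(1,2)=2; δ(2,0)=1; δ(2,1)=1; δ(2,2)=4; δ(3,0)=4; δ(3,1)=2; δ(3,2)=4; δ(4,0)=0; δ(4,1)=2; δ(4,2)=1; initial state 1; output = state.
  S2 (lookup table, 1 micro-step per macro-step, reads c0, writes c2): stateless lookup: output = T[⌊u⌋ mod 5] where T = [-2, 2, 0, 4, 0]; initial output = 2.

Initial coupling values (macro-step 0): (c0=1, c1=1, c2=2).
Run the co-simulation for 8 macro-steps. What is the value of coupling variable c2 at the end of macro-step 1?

c2 at macro-step 1 = 0

macro 1: S0 reads c0=1 → after 2×micro: 2; S1 reads c2=2 → after 1×micro: 2; S2 reads c0=2 → after 1×micro: 0 ⇒ (c0=2, c1=2, c2=0)
macro 2: S0 reads c0=2 → after 2×micro: 0; S1 reads c2=0 → after 1×micro: 1; S2 reads c0=0 → after 1×micro: -2 ⇒ (c0=0, c1=1, c2=-2)
macro 3: S0 reads c0=0 → after 2×micro: 2; S1 reads c2=-2 → after 1×micro: 1; S2 reads c0=2 → after 1×micro: 0 ⇒ (c0=2, c1=1, c2=0)
macro 4: S0 reads c0=2 → after 2×micro: 0; S1 reads c2=0 → after 1×micro: 1; S2 reads c0=0 → after 1×micro: -2 ⇒ (c0=0, c1=1, c2=-2)
macro 5: S0 reads c0=0 → after 2×micro: 2; S1 reads c2=-2 → after 1×micro: 1; S2 reads c0=2 → after 1×micro: 0 ⇒ (c0=2, c1=1, c2=0)
macro 6: S0 reads c0=2 → after 2×micro: 0; S1 reads c2=0 → after 1×micro: 1; S2 reads c0=0 → after 1×micro: -2 ⇒ (c0=0, c1=1, c2=-2)
macro 7: S0 reads c0=0 → after 2×micro: 2; S1 reads c2=-2 → after 1×micro: 1; S2 reads c0=2 → after 1×micro: 0 ⇒ (c0=2, c1=1, c2=0)
macro 8: S0 reads c0=2 → after 2×micro: 0; S1 reads c2=0 → after 1×micro: 1; S2 reads c0=0 → after 1×micro: -2 ⇒ (c0=0, c1=1, c2=-2)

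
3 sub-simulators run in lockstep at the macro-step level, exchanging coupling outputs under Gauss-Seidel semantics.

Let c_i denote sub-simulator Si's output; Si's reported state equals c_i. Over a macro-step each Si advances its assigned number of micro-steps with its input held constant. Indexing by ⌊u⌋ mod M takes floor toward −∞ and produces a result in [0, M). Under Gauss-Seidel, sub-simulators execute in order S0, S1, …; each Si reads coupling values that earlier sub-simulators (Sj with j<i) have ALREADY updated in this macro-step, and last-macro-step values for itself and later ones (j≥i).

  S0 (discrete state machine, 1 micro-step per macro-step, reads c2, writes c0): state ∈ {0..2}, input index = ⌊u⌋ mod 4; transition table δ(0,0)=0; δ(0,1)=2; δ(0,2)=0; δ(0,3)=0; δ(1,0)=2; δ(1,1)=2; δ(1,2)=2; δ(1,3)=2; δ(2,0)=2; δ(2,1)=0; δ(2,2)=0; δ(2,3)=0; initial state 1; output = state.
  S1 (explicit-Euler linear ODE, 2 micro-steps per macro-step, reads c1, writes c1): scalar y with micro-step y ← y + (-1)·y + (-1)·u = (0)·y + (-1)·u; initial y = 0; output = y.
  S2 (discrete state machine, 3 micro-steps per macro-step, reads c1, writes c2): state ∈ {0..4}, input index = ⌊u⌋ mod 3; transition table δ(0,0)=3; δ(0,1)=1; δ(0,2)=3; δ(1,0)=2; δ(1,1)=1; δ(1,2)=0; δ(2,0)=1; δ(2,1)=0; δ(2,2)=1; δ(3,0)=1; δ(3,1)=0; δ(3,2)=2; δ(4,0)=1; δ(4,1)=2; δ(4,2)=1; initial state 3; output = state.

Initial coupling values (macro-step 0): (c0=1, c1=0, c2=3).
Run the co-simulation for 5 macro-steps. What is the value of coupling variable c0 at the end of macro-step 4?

macro 1: S0 reads c2=3 → after 1×micro: 2; S1 reads c1=0 → after 2×micro: 0; S2 reads c1=0 → after 3×micro: 1 ⇒ (c0=2, c1=0, c2=1)
macro 2: S0 reads c2=1 → after 1×micro: 0; S1 reads c1=0 → after 2×micro: 0; S2 reads c1=0 → after 3×micro: 2 ⇒ (c0=0, c1=0, c2=2)
macro 3: S0 reads c2=2 → after 1×micro: 0; S1 reads c1=0 → after 2×micro: 0; S2 reads c1=0 → after 3×micro: 1 ⇒ (c0=0, c1=0, c2=1)
macro 4: S0 reads c2=1 → after 1×micro: 2; S1 reads c1=0 → after 2×micro: 0; S2 reads c1=0 → after 3×micro: 2 ⇒ (c0=2, c1=0, c2=2)
macro 5: S0 reads c2=2 → after 1×micro: 0; S1 reads c1=0 → after 2×micro: 0; S2 reads c1=0 → after 3×micro: 1 ⇒ (c0=0, c1=0, c2=1)

c0 at macro-step 4 = 2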